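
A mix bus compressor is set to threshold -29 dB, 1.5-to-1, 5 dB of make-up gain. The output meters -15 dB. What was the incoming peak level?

-15.5 dB

Remove make-up: -15 − 5 = -20 dB.
That's 9 dB above the -29 dB threshold.
Before 1.5:1 compression the overshoot was 9 × 1.5 = 13.5 dB, so input = -29 + 13.5 = -15.5 dB.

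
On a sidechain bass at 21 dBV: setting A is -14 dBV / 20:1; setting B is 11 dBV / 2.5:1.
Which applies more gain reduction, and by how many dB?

A: 35 dB over, compressed to 1.75 dB over, so 33.25 dB of GR.
B: 10 dB over, compressed to 4 dB over, so 6 dB of GR.
A applies 27.25 dB more gain reduction.

A, by 27.25 dB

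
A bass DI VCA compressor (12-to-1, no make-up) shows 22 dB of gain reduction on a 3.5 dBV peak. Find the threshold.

-20.5 dBV

Input is 24 dB above T (since output overshoot × R = input overshoot: (-18.5 − T)·12 = 3.5 − T gives T = -20.5 dBV).
Check: -20.5 + (3.5 − (-20.5))/12 = -20.5 + 2 = -18.5 dBV. ✓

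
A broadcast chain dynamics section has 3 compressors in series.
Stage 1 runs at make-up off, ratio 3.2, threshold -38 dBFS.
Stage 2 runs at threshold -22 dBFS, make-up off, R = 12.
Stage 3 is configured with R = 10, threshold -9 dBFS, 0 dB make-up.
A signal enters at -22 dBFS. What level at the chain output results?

-33 dBFS

Stage 1: overshoot 16 dB → 16/3.2 = 5 dB → -33 dBFS.
Stage 2: -33 dBFS ≤ -22 dBFS, so stage 2 doesn't engage; output -33 dBFS.
Stage 3: below threshold (-33 ≤ -9); passes unchanged; output -33 dBFS.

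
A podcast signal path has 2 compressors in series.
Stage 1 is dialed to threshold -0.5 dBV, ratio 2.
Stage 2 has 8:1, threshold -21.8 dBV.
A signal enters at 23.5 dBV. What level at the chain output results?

Stage 1: 23.5 dBV is 24 dB over -0.5 dBV; at 2:1 that becomes 12 dB over, giving 11.5 dBV.
Stage 2: 11.5 dBV is 33.3 dB over -21.8 dBV; at 8:1 that becomes 4.1625 dB over, giving -17.6375 dBV.

-17.6375 dBV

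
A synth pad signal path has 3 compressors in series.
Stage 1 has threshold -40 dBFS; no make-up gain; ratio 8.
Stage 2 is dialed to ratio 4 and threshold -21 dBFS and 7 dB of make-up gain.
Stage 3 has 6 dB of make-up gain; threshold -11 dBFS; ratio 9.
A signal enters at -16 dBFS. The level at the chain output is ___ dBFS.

Stage 1: overshoot 24 dB → 24/8 = 3 dB → -37 dBFS.
Stage 2: below threshold (-37 ≤ -21); passes unchanged; make-up brings it to -30 dBFS.
Stage 3: -30 dBFS ≤ -11 dBFS, so stage 3 doesn't engage; make-up brings it to -24 dBFS.

-24 dBFS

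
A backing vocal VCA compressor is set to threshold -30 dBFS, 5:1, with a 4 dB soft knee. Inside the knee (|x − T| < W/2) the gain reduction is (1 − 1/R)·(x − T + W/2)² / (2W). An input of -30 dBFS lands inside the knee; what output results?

x − T + W/2 = -30 − (-30) + 2 = 2.
GR = (1 − 1/5) × 2² / 8 = 0.8 × 4 / 8 = 0.4 dB.
Output = -30 − 0.4 = -30.4 dBFS.

-30.4 dBFS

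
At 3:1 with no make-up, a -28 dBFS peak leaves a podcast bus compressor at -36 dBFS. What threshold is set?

-40 dBFS

Gain reduction = -28 − (-36) = 8 dB; output overshoot = GR / (R − 1) = 8 / 2 = 4 dB.
Threshold = output − output overshoot = -36 − 4 = -40 dBFS.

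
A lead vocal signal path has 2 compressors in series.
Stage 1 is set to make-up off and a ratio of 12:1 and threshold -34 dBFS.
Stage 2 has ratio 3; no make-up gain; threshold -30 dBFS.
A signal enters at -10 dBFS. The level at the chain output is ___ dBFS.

Stage 1: -10 dBFS is 24 dB over -34 dBFS; at 12:1 that becomes 2 dB over, giving -32 dBFS.
Stage 2: -32 dBFS ≤ -30 dBFS, so stage 2 doesn't engage; output -32 dBFS.

-32 dBFS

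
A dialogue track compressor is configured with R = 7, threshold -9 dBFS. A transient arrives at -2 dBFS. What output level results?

The input is 7 dB above the -9 dBFS threshold.
7:1 compression reduces that to 7/7 = 1 dB over.
Output = -9 + 1 = -8 dBFS.

-8 dBFS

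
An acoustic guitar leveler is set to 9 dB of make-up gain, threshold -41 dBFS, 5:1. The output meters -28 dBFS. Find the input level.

Before make-up, the level was -28 − 9 = -37 dBFS.
That's 4 dB above the -41 dBFS threshold.
Undo the ratio: input overshoot = 4 × 5 = 20 dB, giving input = -21 dBFS.

-21 dBFS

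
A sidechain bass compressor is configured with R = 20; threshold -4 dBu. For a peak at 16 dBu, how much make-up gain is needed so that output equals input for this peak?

19 dB

The peak compresses to -4 + 20/20 = -3 dBu.
To reach 16 dBu requires 16 − (-3) = 19 dB of make-up.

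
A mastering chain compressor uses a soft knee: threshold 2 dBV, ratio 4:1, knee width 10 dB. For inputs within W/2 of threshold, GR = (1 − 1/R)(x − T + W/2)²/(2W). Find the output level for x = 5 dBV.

2.6 dBV

x − T + W/2 = 5 − 2 + 5 = 8.
GR = (1 − 1/4) × 8² / 20 = 0.75 × 64 / 20 = 2.4 dB.
Output = 5 − 2.4 = 2.6 dBV.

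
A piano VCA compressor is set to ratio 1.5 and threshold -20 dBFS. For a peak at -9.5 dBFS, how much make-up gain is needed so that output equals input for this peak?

Without make-up, output = threshold + overshoot/1.5 = -20 + 7 = -13 dBFS.
Gap to target: 3.5 dB.

3.5 dB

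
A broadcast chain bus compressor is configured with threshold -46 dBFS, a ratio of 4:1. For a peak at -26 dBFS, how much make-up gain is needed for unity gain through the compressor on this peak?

Without make-up, output = threshold + overshoot/4 = -46 + 5 = -41 dBFS.
Gap to target: 15 dB.

15 dB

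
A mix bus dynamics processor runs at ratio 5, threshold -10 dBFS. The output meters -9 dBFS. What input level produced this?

That's 1 dB above the -10 dBFS threshold.
Undo the ratio: input overshoot = 1 × 5 = 5 dB, giving input = -5 dBFS.

-5 dBFS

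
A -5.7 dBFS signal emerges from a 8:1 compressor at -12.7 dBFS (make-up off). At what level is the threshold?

Let T be the threshold. Output overshoot = (input overshoot)/R, so -12.7 − T = (-5.7 − T)/8.
8·(-12.7 − T) = -5.7 − T → 7·T = -101.6 − (-5.7) = -95.9.
T = -95.9/7 = -13.7 dBFS.

-13.7 dBFS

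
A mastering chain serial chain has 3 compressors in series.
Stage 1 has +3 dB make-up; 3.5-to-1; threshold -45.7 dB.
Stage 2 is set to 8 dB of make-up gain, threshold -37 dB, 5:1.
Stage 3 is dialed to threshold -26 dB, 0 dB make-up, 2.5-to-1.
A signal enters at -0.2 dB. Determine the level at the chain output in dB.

Stage 1: 45.5 dB above -45.7 dB, reduced 3.5:1 to 13 dB above → -32.7 dB; +3 dB make-up → -29.7 dB.
Stage 2: 7.3 dB above -37 dB, reduced 5:1 to 1.46 dB above → -35.54 dB; +8 dB make-up → -27.54 dB.
Stage 3: -27.54 dB ≤ -26 dB, so stage 3 doesn't engage; output -27.54 dB.

-27.54 dB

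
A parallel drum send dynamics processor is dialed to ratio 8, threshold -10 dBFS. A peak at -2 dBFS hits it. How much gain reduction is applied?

7 dB

Overshoot = -2 − (-10) = 8 dB.
A 8:1 ratio leaves 1 dB of that excess.
So the signal is attenuated by 8 − 1 = 7 dB.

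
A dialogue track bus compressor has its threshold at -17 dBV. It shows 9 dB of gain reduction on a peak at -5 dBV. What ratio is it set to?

Input overshoot = -5 − (-17) = 12 dB.
Output overshoot = 12 − 9 = 3 dB.
Ratio = input overshoot / output overshoot = 12 / 3 = 4.

4:1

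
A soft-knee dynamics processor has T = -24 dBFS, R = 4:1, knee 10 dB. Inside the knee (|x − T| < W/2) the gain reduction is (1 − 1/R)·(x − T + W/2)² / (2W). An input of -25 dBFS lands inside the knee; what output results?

-25.6 dBFS

x − T + W/2 = -25 − (-24) + 5 = 4.
GR = (1 − 1/4) × 4² / 20 = 0.75 × 16 / 20 = 0.6 dB.
Output = -25 − 0.6 = -25.6 dBFS.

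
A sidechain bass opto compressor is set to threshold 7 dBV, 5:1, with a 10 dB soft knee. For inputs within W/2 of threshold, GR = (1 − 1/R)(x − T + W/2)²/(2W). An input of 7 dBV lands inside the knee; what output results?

x − T + W/2 = 7 − 7 + 5 = 5.
GR = (1 − 1/5) × 5² / 20 = 0.8 × 25 / 20 = 1 dB.
Output = 7 − 1 = 6 dBV.

6 dBV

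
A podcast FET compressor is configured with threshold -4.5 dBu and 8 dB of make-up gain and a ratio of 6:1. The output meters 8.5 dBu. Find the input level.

Remove make-up: 8.5 − 8 = 0.5 dBu.
The compressed level sits 0.5 − (-4.5) = 5 dB over threshold.
Input overshoot = R × output overshoot = 30 dB → input = -4.5 + 30 = 25.5 dBu.

25.5 dBu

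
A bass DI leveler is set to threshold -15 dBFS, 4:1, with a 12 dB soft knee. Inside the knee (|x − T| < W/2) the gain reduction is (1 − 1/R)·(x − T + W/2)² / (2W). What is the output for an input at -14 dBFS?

x − T + W/2 = -14 − (-15) + 6 = 7.
GR = (1 − 1/4) × 7² / 24 = 0.75 × 49 / 24 = 1.53125 dB.
Output = -14 − 1.53125 = -15.53125 dBFS.

-15.53125 dBFS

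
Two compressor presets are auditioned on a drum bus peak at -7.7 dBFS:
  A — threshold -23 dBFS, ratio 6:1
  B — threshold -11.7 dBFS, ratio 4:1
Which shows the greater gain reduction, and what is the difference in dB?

A: 15.3 dB over, compressed to 2.55 dB over, so 12.75 dB of GR.
B: 4 dB over, compressed to 1 dB over, so 3 dB of GR.
A applies 9.75 dB more gain reduction.

A, by 9.75 dB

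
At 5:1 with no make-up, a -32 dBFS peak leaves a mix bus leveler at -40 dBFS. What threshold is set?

-42 dBFS

Gain reduction = -32 − (-40) = 8 dB; output overshoot = GR / (R − 1) = 8 / 4 = 2 dB.
Threshold = output − output overshoot = -40 − 2 = -42 dBFS.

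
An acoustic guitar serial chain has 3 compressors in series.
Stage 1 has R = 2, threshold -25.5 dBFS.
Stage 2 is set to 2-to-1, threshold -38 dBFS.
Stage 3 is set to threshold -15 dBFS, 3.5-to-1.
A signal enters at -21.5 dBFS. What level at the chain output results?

Stage 1: 4 dB above -25.5 dBFS, reduced 2:1 to 2 dB above → -23.5 dBFS.
Stage 2: 14.5 dB above -38 dBFS, reduced 2:1 to 7.25 dB above → -30.75 dBFS.
Stage 3: -30.75 dBFS is at or below the -15 dBFS threshold — no compression; output -30.75 dBFS.

-30.75 dBFS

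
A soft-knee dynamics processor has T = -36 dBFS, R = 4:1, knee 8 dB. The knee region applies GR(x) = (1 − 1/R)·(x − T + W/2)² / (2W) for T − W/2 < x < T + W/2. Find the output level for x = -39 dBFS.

-39.046875 dBFS

x − T + W/2 = -39 − (-36) + 4 = 1.
GR = (1 − 1/4) × 1² / 16 = 0.75 × 1 / 16 = 0.046875 dB.
Output = -39 − 0.046875 = -39.046875 dBFS.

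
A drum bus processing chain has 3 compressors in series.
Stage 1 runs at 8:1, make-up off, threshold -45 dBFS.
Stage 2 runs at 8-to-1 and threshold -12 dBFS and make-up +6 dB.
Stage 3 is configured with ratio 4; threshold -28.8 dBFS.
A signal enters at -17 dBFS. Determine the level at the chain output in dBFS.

-35.5 dBFS

Stage 1: overshoot 28 dB → 28/8 = 3.5 dB → -41.5 dBFS.
Stage 2: -41.5 dBFS ≤ -12 dBFS, so stage 2 doesn't engage; make-up brings it to -35.5 dBFS.
Stage 3: -35.5 dBFS is at or below the -28.8 dBFS threshold — no compression; output -35.5 dBFS.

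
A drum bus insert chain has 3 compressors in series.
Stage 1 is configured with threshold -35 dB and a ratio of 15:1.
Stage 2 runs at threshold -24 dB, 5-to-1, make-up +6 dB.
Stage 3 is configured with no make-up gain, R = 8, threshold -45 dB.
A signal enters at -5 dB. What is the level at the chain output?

Stage 1: 30 dB above -35 dB, reduced 15:1 to 2 dB above → -33 dB.
Stage 2: -33 dB is at or below the -24 dB threshold — no compression; make-up brings it to -27 dB.
Stage 3: 18 dB above -45 dB, reduced 8:1 to 2.25 dB above → -42.75 dB.

-42.75 dB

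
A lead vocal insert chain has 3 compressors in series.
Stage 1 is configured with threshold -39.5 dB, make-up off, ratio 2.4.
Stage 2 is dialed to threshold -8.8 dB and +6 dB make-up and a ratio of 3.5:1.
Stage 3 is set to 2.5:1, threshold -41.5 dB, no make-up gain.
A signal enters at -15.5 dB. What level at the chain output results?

-34.3 dB

Stage 1: overshoot 24 dB → 24/2.4 = 10 dB → -29.5 dB.
Stage 2: below threshold (-29.5 ≤ -8.8); passes unchanged; make-up brings it to -23.5 dB.
Stage 3: overshoot 18 dB → 18/2.5 = 7.2 dB → -34.3 dB.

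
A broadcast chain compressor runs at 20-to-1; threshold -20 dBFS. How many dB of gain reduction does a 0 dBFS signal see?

19 dB

The signal is 20 dB above threshold.
At 20:1, output sits 20/20 = 1 dB above threshold.
So the signal is attenuated by 20 − 1 = 19 dB.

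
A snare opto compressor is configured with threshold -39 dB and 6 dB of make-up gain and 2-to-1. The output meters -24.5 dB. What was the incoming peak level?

-22 dB

Remove make-up: -24.5 − 6 = -30.5 dB.
That's 8.5 dB above the -39 dB threshold.
Input overshoot = R × output overshoot = 17 dB → input = -39 + 17 = -22 dB.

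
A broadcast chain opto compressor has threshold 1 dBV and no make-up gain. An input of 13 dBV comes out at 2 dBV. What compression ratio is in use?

Input overshoot = 13 − 1 = 12 dB; output overshoot = 2 − 1 = 1 dB.
Ratio = 12 / 1 = 12.

12:1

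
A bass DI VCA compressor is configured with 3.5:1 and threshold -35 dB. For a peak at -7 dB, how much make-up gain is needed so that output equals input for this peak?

Overshoot 28 dB → 28/3.5 = 8 dB after compression, so the compressed level is -35 + 8 = -27 dB.
Make-up = target − compressed = -7 − (-27) = 20 dB.

20 dB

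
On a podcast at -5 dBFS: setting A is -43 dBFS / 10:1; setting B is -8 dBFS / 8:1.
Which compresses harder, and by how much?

A, by 31.575 dB

A: overshoot 38 dB → output overshoot 3.8 dB → GR 34.2 dB.
B: overshoot 3 dB → output overshoot 0.375 dB → GR 2.625 dB.
A applies 31.575 dB more gain reduction.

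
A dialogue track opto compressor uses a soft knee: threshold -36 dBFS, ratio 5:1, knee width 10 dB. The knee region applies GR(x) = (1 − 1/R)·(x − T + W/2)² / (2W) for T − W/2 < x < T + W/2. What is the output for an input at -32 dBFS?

x − T + W/2 = -32 − (-36) + 5 = 9.
GR = (1 − 1/5) × 9² / 20 = 0.8 × 81 / 20 = 3.24 dB.
Output = -32 − 3.24 = -35.24 dBFS.

-35.24 dBFS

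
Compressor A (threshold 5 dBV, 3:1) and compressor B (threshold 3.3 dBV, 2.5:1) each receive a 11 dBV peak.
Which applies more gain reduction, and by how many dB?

B, by 0.62 dB

A: overshoot 6 dB → output overshoot 2 dB → GR 4 dB.
B: overshoot 7.7 dB → output overshoot 3.08 dB → GR 4.62 dB.
B applies 0.62 dB more gain reduction.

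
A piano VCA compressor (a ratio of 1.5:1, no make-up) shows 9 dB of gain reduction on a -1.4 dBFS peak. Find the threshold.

-28.4 dBFS

Let T be the threshold. Output overshoot = (input overshoot)/R, so -10.4 − T = (-1.4 − T)/1.5.
1.5·(-10.4 − T) = -1.4 − T → 0.5·T = -15.6 − (-1.4) = -14.2.
T = -14.2/0.5 = -28.4 dBFS.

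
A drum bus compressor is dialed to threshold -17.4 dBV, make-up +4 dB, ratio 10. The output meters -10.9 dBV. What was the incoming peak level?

Stripping the +4 dB make-up gives -14.9 dBV at the gain stage.
The compressed level sits -14.9 − (-17.4) = 2.5 dB over threshold.
Input overshoot = R × output overshoot = 25 dB → input = -17.4 + 25 = 7.6 dBV.

7.6 dBV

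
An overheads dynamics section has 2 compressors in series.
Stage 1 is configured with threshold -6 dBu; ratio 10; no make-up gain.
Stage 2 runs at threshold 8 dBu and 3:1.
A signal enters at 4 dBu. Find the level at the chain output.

Stage 1: 4 dBu is 10 dB over -6 dBu; at 10:1 that becomes 1 dB over, giving -5 dBu.
Stage 2: -5 dBu ≤ 8 dBu, so stage 2 doesn't engage; output -5 dBu.

-5 dBu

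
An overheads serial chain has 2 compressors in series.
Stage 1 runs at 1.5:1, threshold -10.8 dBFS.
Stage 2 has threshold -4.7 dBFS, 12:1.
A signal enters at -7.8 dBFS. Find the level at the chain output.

-8.8 dBFS

Stage 1: -7.8 dBFS is 3 dB over -10.8 dBFS; at 1.5:1 that becomes 2 dB over, giving -8.8 dBFS.
Stage 2: -8.8 dBFS is at or below the -4.7 dBFS threshold — no compression; output -8.8 dBFS.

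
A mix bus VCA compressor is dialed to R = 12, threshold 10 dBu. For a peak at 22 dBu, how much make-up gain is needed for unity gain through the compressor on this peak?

11 dB

The peak compresses to 10 + 12/12 = 11 dBu.
To reach 22 dBu requires 22 − 11 = 11 dB of make-up.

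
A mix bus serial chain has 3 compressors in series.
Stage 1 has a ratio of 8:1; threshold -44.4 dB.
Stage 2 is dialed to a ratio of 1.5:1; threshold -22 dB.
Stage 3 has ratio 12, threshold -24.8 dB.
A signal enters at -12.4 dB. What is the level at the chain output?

Stage 1: overshoot 32 dB → 32/8 = 4 dB → -40.4 dB.
Stage 2: -40.4 dB ≤ -22 dB, so stage 2 doesn't engage; output -40.4 dB.
Stage 3: -40.4 dB is at or below the -24.8 dB threshold — no compression; output -40.4 dB.

-40.4 dB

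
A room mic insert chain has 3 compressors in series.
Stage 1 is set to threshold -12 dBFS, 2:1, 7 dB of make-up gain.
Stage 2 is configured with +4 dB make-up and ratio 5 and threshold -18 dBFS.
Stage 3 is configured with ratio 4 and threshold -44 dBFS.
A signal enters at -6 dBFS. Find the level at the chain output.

Stage 1: overshoot 6 dB → 6/2 = 3 dB → -9 dBFS; +7 dB make-up → -2 dBFS.
Stage 2: overshoot 16 dB → 16/5 = 3.2 dB → -14.8 dBFS; +4 dB make-up → -10.8 dBFS.
Stage 3: -10.8 dBFS is 33.2 dB over -44 dBFS; at 4:1 that becomes 8.3 dB over, giving -35.7 dBFS.

-35.7 dBFS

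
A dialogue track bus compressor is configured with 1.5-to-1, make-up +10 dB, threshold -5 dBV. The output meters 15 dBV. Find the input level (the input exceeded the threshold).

10 dBV

Remove make-up: 15 − 10 = 5 dBV.
Post-compression overshoot = 5 − (-5) = 10 dB.
Before 1.5:1 compression the overshoot was 10 × 1.5 = 15 dB, so input = -5 + 15 = 10 dBV.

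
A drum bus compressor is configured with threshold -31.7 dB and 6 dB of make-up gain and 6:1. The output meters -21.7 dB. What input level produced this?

-7.7 dB

Remove make-up: -21.7 − 6 = -27.7 dB.
That's 4 dB above the -31.7 dB threshold.
Before 6:1 compression the overshoot was 4 × 6 = 24 dB, so input = -31.7 + 24 = -7.7 dB.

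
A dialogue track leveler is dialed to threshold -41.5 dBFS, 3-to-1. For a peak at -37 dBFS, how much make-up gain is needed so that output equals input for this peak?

Overshoot 4.5 dB → 4.5/3 = 1.5 dB after compression, so the compressed level is -41.5 + 1.5 = -40 dBFS.
Make-up = target − compressed = -37 − (-40) = 3 dB.

3 dB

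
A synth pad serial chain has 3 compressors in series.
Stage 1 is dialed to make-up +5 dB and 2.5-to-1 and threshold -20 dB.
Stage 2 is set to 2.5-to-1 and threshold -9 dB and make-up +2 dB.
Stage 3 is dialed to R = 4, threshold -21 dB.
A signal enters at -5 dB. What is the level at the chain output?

Stage 1: 15 dB above -20 dB, reduced 2.5:1 to 6 dB above → -14 dB; +5 dB make-up → -9 dB.
Stage 2: -9 dB is at or below the -9 dB threshold — no compression; make-up brings it to -7 dB.
Stage 3: -7 dB is 14 dB over -21 dB; at 4:1 that becomes 3.5 dB over, giving -17.5 dB.

-17.5 dB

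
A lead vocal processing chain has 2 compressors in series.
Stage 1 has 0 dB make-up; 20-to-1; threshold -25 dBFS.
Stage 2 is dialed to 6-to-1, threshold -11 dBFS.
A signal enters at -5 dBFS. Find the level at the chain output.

Stage 1: -5 dBFS is 20 dB over -25 dBFS; at 20:1 that becomes 1 dB over, giving -24 dBFS.
Stage 2: -24 dBFS is at or below the -11 dBFS threshold — no compression; output -24 dBFS.

-24 dBFS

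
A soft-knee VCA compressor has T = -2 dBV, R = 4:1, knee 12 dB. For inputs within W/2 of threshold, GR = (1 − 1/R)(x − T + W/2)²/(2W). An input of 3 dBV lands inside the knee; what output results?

x − T + W/2 = 3 − (-2) + 6 = 11.
GR = (1 − 1/4) × 11² / 24 = 0.75 × 121 / 24 = 3.78125 dB.
Output = 3 − 3.78125 = -0.78125 dBV.

-0.78125 dBV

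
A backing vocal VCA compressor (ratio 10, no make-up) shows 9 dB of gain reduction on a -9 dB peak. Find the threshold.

-19 dB

Input is 10 dB above T (since output overshoot × R = input overshoot: (-18 − T)·10 = -9 − T gives T = -19 dB).
Check: -19 + (-9 − (-19))/10 = -19 + 1 = -18 dB. ✓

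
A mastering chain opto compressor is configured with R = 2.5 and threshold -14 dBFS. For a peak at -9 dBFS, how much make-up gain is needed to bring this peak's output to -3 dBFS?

Overshoot 5 dB → 5/2.5 = 2 dB after compression, so the compressed level is -14 + 2 = -12 dBFS.
Make-up = target − compressed = -3 − (-12) = 9 dB.

9 dB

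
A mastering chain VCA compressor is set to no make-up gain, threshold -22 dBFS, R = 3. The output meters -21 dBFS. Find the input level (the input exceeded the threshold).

-19 dBFS

That's 1 dB above the -22 dBFS threshold.
Input overshoot = R × output overshoot = 3 dB → input = -22 + 3 = -19 dBFS.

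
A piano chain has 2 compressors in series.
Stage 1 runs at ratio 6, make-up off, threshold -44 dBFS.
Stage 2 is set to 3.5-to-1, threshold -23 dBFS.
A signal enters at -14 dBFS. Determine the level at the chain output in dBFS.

-39 dBFS

Stage 1: 30 dB above -44 dBFS, reduced 6:1 to 5 dB above → -39 dBFS.
Stage 2: -39 dBFS ≤ -23 dBFS, so stage 2 doesn't engage; output -39 dBFS.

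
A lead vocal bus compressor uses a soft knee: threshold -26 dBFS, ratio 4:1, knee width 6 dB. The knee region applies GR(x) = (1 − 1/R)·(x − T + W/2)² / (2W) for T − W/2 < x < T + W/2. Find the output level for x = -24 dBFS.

x − T + W/2 = -24 − (-26) + 3 = 5.
GR = (1 − 1/4) × 5² / 12 = 0.75 × 25 / 12 = 1.5625 dB.
Output = -24 − 1.5625 = -25.5625 dBFS.

-25.5625 dBFS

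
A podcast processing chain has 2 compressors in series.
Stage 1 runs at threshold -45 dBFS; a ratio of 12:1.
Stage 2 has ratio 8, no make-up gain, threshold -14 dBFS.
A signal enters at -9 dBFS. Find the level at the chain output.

-42 dBFS

Stage 1: overshoot 36 dB → 36/12 = 3 dB → -42 dBFS.
Stage 2: -42 dBFS ≤ -14 dBFS, so stage 2 doesn't engage; output -42 dBFS.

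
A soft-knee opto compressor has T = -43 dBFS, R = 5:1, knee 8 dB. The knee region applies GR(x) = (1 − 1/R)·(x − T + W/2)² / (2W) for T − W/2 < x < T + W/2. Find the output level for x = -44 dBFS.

x − T + W/2 = -44 − (-43) + 4 = 3.
GR = (1 − 1/5) × 3² / 16 = 0.8 × 9 / 16 = 0.45 dB.
Output = -44 − 0.45 = -44.45 dBFS.

-44.45 dBFS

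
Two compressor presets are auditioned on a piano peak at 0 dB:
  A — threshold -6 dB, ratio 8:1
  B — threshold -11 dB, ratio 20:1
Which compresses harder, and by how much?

A: 6 dB over, compressed to 0.75 dB over, so 5.25 dB of GR.
B: 11 dB over, compressed to 0.55 dB over, so 10.45 dB of GR.
B applies 5.2 dB more gain reduction.

B, by 5.2 dB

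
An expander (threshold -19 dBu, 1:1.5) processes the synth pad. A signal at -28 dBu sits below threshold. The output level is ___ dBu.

-32.5 dBu

Undershoot = (-19) − (-28) = 9 dB.
At 1:1.5, that expands to 13.5 dB under threshold.
Output = -19 − 13.5 = -32.5 dBu.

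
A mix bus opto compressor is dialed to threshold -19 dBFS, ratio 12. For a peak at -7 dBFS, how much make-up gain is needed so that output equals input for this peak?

11 dB

Overshoot 12 dB → 12/12 = 1 dB after compression, so the compressed level is -19 + 1 = -18 dBFS.
Make-up = target − compressed = -7 − (-18) = 11 dB.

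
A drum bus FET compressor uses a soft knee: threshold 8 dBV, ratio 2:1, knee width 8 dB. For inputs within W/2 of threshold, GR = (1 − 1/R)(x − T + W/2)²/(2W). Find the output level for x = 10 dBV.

8.875 dBV

x − T + W/2 = 10 − 8 + 4 = 6.
GR = (1 − 1/2) × 6² / 16 = 0.5 × 36 / 16 = 1.125 dB.
Output = 10 − 1.125 = 8.875 dBV.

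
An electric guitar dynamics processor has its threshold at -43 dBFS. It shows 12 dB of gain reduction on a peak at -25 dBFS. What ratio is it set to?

Input overshoot = -25 − (-43) = 18 dB.
Output overshoot = 18 − 12 = 6 dB.
Ratio = input overshoot / output overshoot = 18 / 6 = 3.

3:1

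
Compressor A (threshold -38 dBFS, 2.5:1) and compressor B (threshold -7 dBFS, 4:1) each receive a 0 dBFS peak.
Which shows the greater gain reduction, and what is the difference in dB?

A, by 17.55 dB

A: overshoot 38 dB → output overshoot 15.2 dB → GR 22.8 dB.
B: overshoot 7 dB → output overshoot 1.75 dB → GR 5.25 dB.
A applies 17.55 dB more gain reduction.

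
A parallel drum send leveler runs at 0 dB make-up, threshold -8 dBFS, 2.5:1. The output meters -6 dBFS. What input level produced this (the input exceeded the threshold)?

Post-compression overshoot = -6 − (-8) = 2 dB.
Undo the ratio: input overshoot = 2 × 2.5 = 5 dB, giving input = -3 dBFS.

-3 dBFS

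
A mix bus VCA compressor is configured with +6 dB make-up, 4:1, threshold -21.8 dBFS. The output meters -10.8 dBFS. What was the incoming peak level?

-1.8 dBFS

Stripping the +6 dB make-up gives -16.8 dBFS at the gain stage.
The compressed level sits -16.8 − (-21.8) = 5 dB over threshold.
Input overshoot = R × output overshoot = 20 dB → input = -21.8 + 20 = -1.8 dBFS.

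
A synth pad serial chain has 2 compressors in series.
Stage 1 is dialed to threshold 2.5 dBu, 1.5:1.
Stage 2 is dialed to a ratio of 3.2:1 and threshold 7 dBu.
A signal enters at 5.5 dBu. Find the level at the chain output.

Stage 1: 3 dB above 2.5 dBu, reduced 1.5:1 to 2 dB above → 4.5 dBu.
Stage 2: 4.5 dBu is at or below the 7 dBu threshold — no compression; output 4.5 dBu.

4.5 dBu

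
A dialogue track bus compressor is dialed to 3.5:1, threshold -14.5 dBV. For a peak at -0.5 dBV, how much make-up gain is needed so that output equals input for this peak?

The peak compresses to -14.5 + 14/3.5 = -10.5 dBV.
To reach -0.5 dBV requires -0.5 − (-10.5) = 10 dB of make-up.

10 dB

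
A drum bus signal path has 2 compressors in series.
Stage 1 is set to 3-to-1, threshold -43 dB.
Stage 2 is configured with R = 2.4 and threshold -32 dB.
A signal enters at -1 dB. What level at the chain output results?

-30.75 dB

Stage 1: overshoot 42 dB → 42/3 = 14 dB → -29 dB.
Stage 2: overshoot 3 dB → 3/2.4 = 1.25 dB → -30.75 dB.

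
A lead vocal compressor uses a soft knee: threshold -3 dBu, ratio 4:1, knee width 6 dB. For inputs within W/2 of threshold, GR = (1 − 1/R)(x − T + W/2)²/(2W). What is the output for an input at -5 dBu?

-5.0625 dBu

x − T + W/2 = -5 − (-3) + 3 = 1.
GR = (1 − 1/4) × 1² / 12 = 0.75 × 1 / 12 = 0.0625 dB.
Output = -5 − 0.0625 = -5.0625 dBu.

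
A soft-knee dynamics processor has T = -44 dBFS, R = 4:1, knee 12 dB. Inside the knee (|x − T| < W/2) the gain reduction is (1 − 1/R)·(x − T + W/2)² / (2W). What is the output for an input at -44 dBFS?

-45.125 dBFS

x − T + W/2 = -44 − (-44) + 6 = 6.
GR = (1 − 1/4) × 6² / 24 = 0.75 × 36 / 24 = 1.125 dB.
Output = -44 − 1.125 = -45.125 dBFS.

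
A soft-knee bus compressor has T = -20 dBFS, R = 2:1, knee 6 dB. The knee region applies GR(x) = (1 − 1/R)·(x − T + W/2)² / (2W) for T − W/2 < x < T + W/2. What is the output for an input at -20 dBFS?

-20.375 dBFS

x − T + W/2 = -20 − (-20) + 3 = 3.
GR = (1 − 1/2) × 3² / 12 = 0.5 × 9 / 12 = 0.375 dB.
Output = -20 − 0.375 = -20.375 dBFS.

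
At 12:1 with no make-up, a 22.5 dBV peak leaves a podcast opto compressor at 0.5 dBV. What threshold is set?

-1.5 dBV

Gain reduction = 22.5 − 0.5 = 22 dB; output overshoot = GR / (R − 1) = 22 / 11 = 2 dB.
Threshold = output − output overshoot = 0.5 − 2 = -1.5 dBV.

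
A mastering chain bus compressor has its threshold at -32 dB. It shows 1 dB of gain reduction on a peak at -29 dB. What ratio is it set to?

1.5:1

Input overshoot = -29 − (-32) = 3 dB.
Output overshoot = 3 − 1 = 2 dB.
Ratio = input overshoot / output overshoot = 3 / 2 = 1.5.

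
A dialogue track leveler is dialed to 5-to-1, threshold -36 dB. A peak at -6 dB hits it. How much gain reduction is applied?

-6 dB exceeds the threshold by 30 dB.
A 5:1 ratio leaves 6 dB of that excess.
Gain reduction = 30 − 6 = 24 dB.

24 dB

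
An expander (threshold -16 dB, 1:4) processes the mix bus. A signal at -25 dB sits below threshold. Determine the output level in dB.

Below threshold, a 1:4 expander applies gain = (4−1)×(T − x) of attenuation.
(4−1) × 9 = 27 dB, so output = -25 − 27 = -52 dB.

-52 dB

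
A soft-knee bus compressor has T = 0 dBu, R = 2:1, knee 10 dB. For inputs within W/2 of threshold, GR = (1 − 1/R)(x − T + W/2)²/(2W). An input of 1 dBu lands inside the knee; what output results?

0.1 dBu

x − T + W/2 = 1 − 0 + 5 = 6.
GR = (1 − 1/2) × 6² / 20 = 0.5 × 36 / 20 = 0.9 dB.
Output = 1 − 0.9 = 0.1 dBu.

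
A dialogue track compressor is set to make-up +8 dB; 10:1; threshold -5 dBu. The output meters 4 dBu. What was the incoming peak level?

5 dBu

Remove make-up: 4 − 8 = -4 dBu.
That's 1 dB above the -5 dBu threshold.
Input overshoot = R × output overshoot = 10 dB → input = -5 + 10 = 5 dBu.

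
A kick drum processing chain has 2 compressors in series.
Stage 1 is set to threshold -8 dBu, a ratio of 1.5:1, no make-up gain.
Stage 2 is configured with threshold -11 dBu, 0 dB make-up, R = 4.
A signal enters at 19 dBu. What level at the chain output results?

Stage 1: 27 dB above -8 dBu, reduced 1.5:1 to 18 dB above → 10 dBu.
Stage 2: overshoot 21 dB → 21/4 = 5.25 dB → -5.75 dBu.

-5.75 dBu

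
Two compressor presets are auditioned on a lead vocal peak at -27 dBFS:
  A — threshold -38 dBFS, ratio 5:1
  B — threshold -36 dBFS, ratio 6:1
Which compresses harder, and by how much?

A, by 1.3 dB

A: GR = 11 − 11/5 = 8.8 dB.
B: GR = 9 − 9/6 = 7.5 dB.
Difference: 1.3 dB in favour of A.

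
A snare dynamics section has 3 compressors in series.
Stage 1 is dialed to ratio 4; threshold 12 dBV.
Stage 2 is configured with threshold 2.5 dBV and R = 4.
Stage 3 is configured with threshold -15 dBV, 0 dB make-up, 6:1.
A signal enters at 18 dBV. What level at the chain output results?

-11.625 dBV

Stage 1: 18 dBV is 6 dB over 12 dBV; at 4:1 that becomes 1.5 dB over, giving 13.5 dBV.
Stage 2: overshoot 11 dB → 11/4 = 2.75 dB → 5.25 dBV.
Stage 3: overshoot 20.25 dB → 20.25/6 = 3.375 dB → -11.625 dBV.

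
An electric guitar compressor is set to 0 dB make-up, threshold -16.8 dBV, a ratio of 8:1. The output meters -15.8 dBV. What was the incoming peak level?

The compressed level sits -15.8 − (-16.8) = 1 dB over threshold.
Undo the ratio: input overshoot = 1 × 8 = 8 dB, giving input = -8.8 dBV.

-8.8 dBV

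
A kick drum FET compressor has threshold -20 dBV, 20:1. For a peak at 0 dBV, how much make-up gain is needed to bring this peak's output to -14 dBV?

The peak compresses to -20 + 20/20 = -19 dBV.
To reach -14 dBV requires -14 − (-19) = 5 dB of make-up.

5 dB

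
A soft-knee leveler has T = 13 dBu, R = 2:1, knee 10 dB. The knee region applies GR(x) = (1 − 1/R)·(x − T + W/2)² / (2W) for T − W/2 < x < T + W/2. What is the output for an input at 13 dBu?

x − T + W/2 = 13 − 13 + 5 = 5.
GR = (1 − 1/2) × 5² / 20 = 0.5 × 25 / 20 = 0.625 dB.
Output = 13 − 0.625 = 12.375 dBu.

12.375 dBu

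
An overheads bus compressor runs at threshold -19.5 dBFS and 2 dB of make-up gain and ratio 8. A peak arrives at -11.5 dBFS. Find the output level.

-11.5 dBFS sits 8 dB over threshold.
8:1 compression reduces that to 8/8 = 1 dB over.
That puts the output at -18.5 dBFS; make-up adds 2 dB, giving -16.5 dBFS.

-16.5 dBFS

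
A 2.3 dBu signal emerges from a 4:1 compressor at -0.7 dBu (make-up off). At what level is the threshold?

Input is 4 dB above T (since output overshoot × R = input overshoot: (-0.7 − T)·4 = 2.3 − T gives T = -1.7 dBu).
Check: -1.7 + (2.3 − (-1.7))/4 = -1.7 + 1 = -0.7 dBu. ✓

-1.7 dBu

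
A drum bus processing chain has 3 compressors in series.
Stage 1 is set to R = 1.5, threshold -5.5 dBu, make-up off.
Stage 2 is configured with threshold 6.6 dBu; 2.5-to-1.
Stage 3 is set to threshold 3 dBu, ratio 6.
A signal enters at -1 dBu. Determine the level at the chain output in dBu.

Stage 1: 4.5 dB above -5.5 dBu, reduced 1.5:1 to 3 dB above → -2.5 dBu.
Stage 2: -2.5 dBu is at or below the 6.6 dBu threshold — no compression; output -2.5 dBu.
Stage 3: -2.5 dBu ≤ 3 dBu, so stage 3 doesn't engage; output -2.5 dBu.

-2.5 dBu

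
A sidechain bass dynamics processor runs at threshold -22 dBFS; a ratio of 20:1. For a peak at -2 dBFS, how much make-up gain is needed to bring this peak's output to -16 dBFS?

5 dB

Without make-up, output = threshold + overshoot/20 = -22 + 1 = -21 dBFS.
Gap to target: 5 dB.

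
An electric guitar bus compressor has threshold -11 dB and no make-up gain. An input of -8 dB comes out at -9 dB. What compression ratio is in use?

1.5:1

Input overshoot = -8 − (-11) = 3 dB; output overshoot = -9 − (-11) = 2 dB.
Ratio = 3 / 2 = 1.5.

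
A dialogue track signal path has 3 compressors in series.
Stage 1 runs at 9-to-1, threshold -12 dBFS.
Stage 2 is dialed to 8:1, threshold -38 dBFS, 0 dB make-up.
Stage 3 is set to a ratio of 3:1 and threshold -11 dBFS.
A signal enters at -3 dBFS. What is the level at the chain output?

Stage 1: -3 dBFS is 9 dB over -12 dBFS; at 9:1 that becomes 1 dB over, giving -11 dBFS.
Stage 2: 27 dB above -38 dBFS, reduced 8:1 to 3.375 dB above → -34.625 dBFS.
Stage 3: -34.625 dBFS is at or below the -11 dBFS threshold — no compression; output -34.625 dBFS.

-34.625 dBFS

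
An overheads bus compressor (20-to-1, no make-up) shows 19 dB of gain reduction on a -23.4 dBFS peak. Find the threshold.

Input is 20 dB above T (since output overshoot × R = input overshoot: (-42.4 − T)·20 = -23.4 − T gives T = -43.4 dBFS).
Check: -43.4 + (-23.4 − (-43.4))/20 = -43.4 + 1 = -42.4 dBFS. ✓

-43.4 dBFS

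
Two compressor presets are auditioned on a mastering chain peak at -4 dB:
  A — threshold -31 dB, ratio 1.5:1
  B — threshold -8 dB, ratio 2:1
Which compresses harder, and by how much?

A, by 7 dB

A: 27 dB over, compressed to 18 dB over, so 9 dB of GR.
B: 4 dB over, compressed to 2 dB over, so 2 dB of GR.
A applies 7 dB more gain reduction.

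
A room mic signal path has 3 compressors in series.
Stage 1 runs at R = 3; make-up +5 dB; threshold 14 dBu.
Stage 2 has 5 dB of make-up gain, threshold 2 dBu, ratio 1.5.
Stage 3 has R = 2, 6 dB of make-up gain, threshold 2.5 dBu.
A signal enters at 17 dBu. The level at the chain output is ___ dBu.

Stage 1: 17 dBu is 3 dB over 14 dBu; at 3:1 that becomes 1 dB over, giving 15 dBu; +5 dB make-up → 20 dBu.
Stage 2: 18 dB above 2 dBu, reduced 1.5:1 to 12 dB above → 14 dBu; +5 dB make-up → 19 dBu.
Stage 3: 16.5 dB above 2.5 dBu, reduced 2:1 to 8.25 dB above → 10.75 dBu; +6 dB make-up → 16.75 dBu.

16.75 dBu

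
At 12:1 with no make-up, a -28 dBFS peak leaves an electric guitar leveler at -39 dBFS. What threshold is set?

-40 dBFS

Let T be the threshold. Output overshoot = (input overshoot)/R, so -39 − T = (-28 − T)/12.
12·(-39 − T) = -28 − T → 11·T = -468 − (-28) = -440.
T = -440/11 = -40 dBFS.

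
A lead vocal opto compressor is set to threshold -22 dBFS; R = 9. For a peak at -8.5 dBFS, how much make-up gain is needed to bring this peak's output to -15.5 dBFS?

Without make-up, output = threshold + overshoot/9 = -22 + 1.5 = -20.5 dBFS.
Gap to target: 5 dB.

5 dB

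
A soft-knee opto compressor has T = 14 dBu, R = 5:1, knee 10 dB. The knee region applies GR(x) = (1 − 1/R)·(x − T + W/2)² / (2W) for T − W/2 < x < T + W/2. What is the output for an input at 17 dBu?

x − T + W/2 = 17 − 14 + 5 = 8.
GR = (1 − 1/5) × 8² / 20 = 0.8 × 64 / 20 = 2.56 dB.
Output = 17 − 2.56 = 14.44 dBu.

14.44 dBu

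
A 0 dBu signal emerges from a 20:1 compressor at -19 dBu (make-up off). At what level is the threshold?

Input is 20 dB above T (since output overshoot × R = input overshoot: (-19 − T)·20 = 0 − T gives T = -20 dBu).
Check: -20 + (0 − (-20))/20 = -20 + 1 = -19 dBu. ✓

-20 dBu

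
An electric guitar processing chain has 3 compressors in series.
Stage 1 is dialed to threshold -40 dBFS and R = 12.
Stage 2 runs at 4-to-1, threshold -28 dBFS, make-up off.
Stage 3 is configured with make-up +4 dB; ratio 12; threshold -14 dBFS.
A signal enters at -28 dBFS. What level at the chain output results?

-35 dBFS

Stage 1: overshoot 12 dB → 12/12 = 1 dB → -39 dBFS.
Stage 2: -39 dBFS is at or below the -28 dBFS threshold — no compression; output -39 dBFS.
Stage 3: below threshold (-39 ≤ -14); passes unchanged; make-up brings it to -35 dBFS.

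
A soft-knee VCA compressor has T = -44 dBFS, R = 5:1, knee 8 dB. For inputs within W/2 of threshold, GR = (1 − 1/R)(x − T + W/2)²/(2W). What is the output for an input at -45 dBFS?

x − T + W/2 = -45 − (-44) + 4 = 3.
GR = (1 − 1/5) × 3² / 16 = 0.8 × 9 / 16 = 0.45 dB.
Output = -45 − 0.45 = -45.45 dBFS.

-45.45 dBFS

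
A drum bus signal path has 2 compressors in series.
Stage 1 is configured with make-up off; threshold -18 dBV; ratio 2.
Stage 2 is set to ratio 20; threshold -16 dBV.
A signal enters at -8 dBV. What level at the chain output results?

-15.85 dBV

Stage 1: overshoot 10 dB → 10/2 = 5 dB → -13 dBV.
Stage 2: 3 dB above -16 dBV, reduced 20:1 to 0.15 dB above → -15.85 dBV.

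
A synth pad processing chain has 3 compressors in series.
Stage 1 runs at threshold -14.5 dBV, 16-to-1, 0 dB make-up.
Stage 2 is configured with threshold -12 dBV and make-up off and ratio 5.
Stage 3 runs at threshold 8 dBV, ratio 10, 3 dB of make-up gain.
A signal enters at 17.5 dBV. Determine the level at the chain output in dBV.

Stage 1: 32 dB above -14.5 dBV, reduced 16:1 to 2 dB above → -12.5 dBV.
Stage 2: -12.5 dBV is at or below the -12 dBV threshold — no compression; output -12.5 dBV.
Stage 3: below threshold (-12.5 ≤ 8); passes unchanged; make-up brings it to -9.5 dBV.

-9.5 dBV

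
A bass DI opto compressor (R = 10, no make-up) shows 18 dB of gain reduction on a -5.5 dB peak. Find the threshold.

-25.5 dB

Let T be the threshold. Output overshoot = (input overshoot)/R, so -23.5 − T = (-5.5 − T)/10.
10·(-23.5 − T) = -5.5 − T → 9·T = -235 − (-5.5) = -229.5.
T = -229.5/9 = -25.5 dB.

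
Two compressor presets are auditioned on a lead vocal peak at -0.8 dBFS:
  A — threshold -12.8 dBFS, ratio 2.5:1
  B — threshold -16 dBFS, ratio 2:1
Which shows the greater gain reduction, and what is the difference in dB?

A: GR = 12 − 12/2.5 = 7.2 dB.
B: GR = 15.2 − 15.2/2 = 7.6 dB.
B applies 0.4 dB more gain reduction.

B, by 0.4 dB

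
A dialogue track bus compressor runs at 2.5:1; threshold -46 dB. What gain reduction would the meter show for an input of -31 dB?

9 dB

Overshoot = -31 − (-46) = 15 dB.
After 2.5:1 compression the overshoot becomes 15/2.5 = 6 dB.
Gain reduction = 15 − 6 = 9 dB.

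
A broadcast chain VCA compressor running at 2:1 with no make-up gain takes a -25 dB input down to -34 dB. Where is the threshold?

Gain reduction = -25 − (-34) = 9 dB; output overshoot = GR / (R − 1) = 9 / 1 = 9 dB.
Threshold = output − output overshoot = -34 − 9 = -43 dB.

-43 dB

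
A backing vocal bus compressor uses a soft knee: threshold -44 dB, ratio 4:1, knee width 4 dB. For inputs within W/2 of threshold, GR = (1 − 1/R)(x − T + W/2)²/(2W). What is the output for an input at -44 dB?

x − T + W/2 = -44 − (-44) + 2 = 2.
GR = (1 − 1/4) × 2² / 8 = 0.75 × 4 / 8 = 0.375 dB.
Output = -44 − 0.375 = -44.375 dB.

-44.375 dB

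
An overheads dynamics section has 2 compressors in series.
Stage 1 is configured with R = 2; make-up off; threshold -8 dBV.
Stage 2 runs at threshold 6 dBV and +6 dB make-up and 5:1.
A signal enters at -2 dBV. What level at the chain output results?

1 dBV

Stage 1: overshoot 6 dB → 6/2 = 3 dB → -5 dBV.
Stage 2: -5 dBV is at or below the 6 dBV threshold — no compression; make-up brings it to 1 dBV.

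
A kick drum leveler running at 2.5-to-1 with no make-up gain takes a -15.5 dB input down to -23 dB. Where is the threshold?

-28 dB

Let T be the threshold. Output overshoot = (input overshoot)/R, so -23 − T = (-15.5 − T)/2.5.
2.5·(-23 − T) = -15.5 − T → 1.5·T = -57.5 − (-15.5) = -42.
T = -42/1.5 = -28 dB.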